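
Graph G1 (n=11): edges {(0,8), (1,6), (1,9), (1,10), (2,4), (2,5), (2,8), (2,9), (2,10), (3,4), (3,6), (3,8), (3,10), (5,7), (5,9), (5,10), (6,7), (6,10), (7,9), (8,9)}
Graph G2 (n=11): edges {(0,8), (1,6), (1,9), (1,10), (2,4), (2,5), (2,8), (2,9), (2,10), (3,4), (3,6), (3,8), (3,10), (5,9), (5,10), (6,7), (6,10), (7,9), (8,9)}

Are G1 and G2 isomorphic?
No, not isomorphic

The graphs are NOT isomorphic.

Counting edges: G1 has 20 edge(s); G2 has 19 edge(s).
Edge count is an isomorphism invariant (a bijection on vertices induces a bijection on edges), so differing edge counts rule out isomorphism.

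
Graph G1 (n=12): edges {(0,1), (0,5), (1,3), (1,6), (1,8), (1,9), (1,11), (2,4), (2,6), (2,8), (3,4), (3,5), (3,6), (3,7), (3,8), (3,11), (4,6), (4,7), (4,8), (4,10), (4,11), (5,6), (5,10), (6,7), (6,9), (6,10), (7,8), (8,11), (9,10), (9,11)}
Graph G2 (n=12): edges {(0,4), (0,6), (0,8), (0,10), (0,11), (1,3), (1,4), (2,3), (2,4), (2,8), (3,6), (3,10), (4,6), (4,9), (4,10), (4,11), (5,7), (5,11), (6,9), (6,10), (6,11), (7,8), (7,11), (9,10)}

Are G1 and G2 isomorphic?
No, not isomorphic

The graphs are NOT isomorphic.

Counting triangles (3-cliques): G1 has 22, G2 has 12.
Triangle count is an isomorphism invariant, so differing triangle counts rule out isomorphism.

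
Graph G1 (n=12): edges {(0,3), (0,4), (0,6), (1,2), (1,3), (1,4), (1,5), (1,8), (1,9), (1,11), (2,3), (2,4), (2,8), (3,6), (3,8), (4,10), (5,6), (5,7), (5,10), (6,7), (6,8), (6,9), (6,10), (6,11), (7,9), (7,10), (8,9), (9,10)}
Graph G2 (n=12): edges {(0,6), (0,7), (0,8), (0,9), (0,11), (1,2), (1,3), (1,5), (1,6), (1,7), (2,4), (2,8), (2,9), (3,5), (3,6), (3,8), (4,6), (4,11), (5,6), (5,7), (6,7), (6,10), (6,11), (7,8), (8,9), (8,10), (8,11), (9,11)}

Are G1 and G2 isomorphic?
Yes, isomorphic

The graphs are isomorphic.
One valid mapping φ: V(G1) → V(G2): 0→4, 1→8, 2→9, 3→11, 4→2, 5→3, 6→6, 7→5, 8→0, 9→7, 10→1, 11→10

Verify φ preserves adjacency — for each edge of G1, its image is an edge of G2:
  (0,3) → (φ(0),φ(3)) = (4,11) ∈ E(G2) ✓
  (0,4) → (φ(0),φ(4)) = (2,4) ∈ E(G2) ✓
  (0,6) → (φ(0),φ(6)) = (4,6) ∈ E(G2) ✓
  (1,2) → (φ(1),φ(2)) = (8,9) ∈ E(G2) ✓
  (1,3) → (φ(1),φ(3)) = (8,11) ∈ E(G2) ✓
  (1,4) → (φ(1),φ(4)) = (2,8) ∈ E(G2) ✓
  (1,5) → (φ(1),φ(5)) = (3,8) ∈ E(G2) ✓
  (1,8) → (φ(1),φ(8)) = (0,8) ∈ E(G2) ✓
  (1,9) → (φ(1),φ(9)) = (7,8) ∈ E(G2) ✓
  (1,11) → (φ(1),φ(11)) = (8,10) ∈ E(G2) ✓
  (2,3) → (φ(2),φ(3)) = (9,11) ∈ E(G2) ✓
  (2,4) → (φ(2),φ(4)) = (2,9) ∈ E(G2) ✓
  (2,8) → (φ(2),φ(8)) = (0,9) ∈ E(G2) ✓
  (3,6) → (φ(3),φ(6)) = (6,11) ∈ E(G2) ✓
  (3,8) → (φ(3),φ(8)) = (0,11) ∈ E(G2) ✓
  (4,10) → (φ(4),φ(10)) = (1,2) ∈ E(G2) ✓
  (5,6) → (φ(5),φ(6)) = (3,6) ∈ E(G2) ✓
  (5,7) → (φ(5),φ(7)) = (3,5) ∈ E(G2) ✓
  (5,10) → (φ(5),φ(10)) = (1,3) ∈ E(G2) ✓
  (6,7) → (φ(6),φ(7)) = (5,6) ∈ E(G2) ✓
  (6,8) → (φ(6),φ(8)) = (0,6) ∈ E(G2) ✓
  (6,9) → (φ(6),φ(9)) = (6,7) ∈ E(G2) ✓
  (6,10) → (φ(6),φ(10)) = (1,6) ∈ E(G2) ✓
  (6,11) → (φ(6),φ(11)) = (6,10) ∈ E(G2) ✓
  (7,9) → (φ(7),φ(9)) = (5,7) ∈ E(G2) ✓
  (7,10) → (φ(7),φ(10)) = (1,5) ∈ E(G2) ✓
  (8,9) → (φ(8),φ(9)) = (0,7) ∈ E(G2) ✓
  (9,10) → (φ(9),φ(10)) = (1,7) ∈ E(G2) ✓
All 28 edges of G1 map to edges of G2, and |E(G1)| = |E(G2)| = 28, so φ is a bijection on edges as well as vertices. Hence G1 ≅ G2.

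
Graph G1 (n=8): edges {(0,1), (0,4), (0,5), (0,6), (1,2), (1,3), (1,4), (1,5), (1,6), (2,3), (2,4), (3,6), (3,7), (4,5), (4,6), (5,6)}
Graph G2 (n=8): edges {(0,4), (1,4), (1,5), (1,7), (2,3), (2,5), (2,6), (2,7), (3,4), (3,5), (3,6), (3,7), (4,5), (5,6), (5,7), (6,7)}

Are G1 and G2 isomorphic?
Yes, isomorphic

The graphs are isomorphic.
One valid mapping φ: V(G1) → V(G2): 0→6, 1→5, 2→1, 3→4, 4→7, 5→2, 6→3, 7→0

Verify φ preserves adjacency — for each edge of G1, its image is an edge of G2:
  (0,1) → (φ(0),φ(1)) = (5,6) ∈ E(G2) ✓
  (0,4) → (φ(0),φ(4)) = (6,7) ∈ E(G2) ✓
  (0,5) → (φ(0),φ(5)) = (2,6) ∈ E(G2) ✓
  (0,6) → (φ(0),φ(6)) = (3,6) ∈ E(G2) ✓
  (1,2) → (φ(1),φ(2)) = (1,5) ∈ E(G2) ✓
  (1,3) → (φ(1),φ(3)) = (4,5) ∈ E(G2) ✓
  (1,4) → (φ(1),φ(4)) = (5,7) ∈ E(G2) ✓
  (1,5) → (φ(1),φ(5)) = (2,5) ∈ E(G2) ✓
  (1,6) → (φ(1),φ(6)) = (3,5) ∈ E(G2) ✓
  (2,3) → (φ(2),φ(3)) = (1,4) ∈ E(G2) ✓
  (2,4) → (φ(2),φ(4)) = (1,7) ∈ E(G2) ✓
  (3,6) → (φ(3),φ(6)) = (3,4) ∈ E(G2) ✓
  (3,7) → (φ(3),φ(7)) = (0,4) ∈ E(G2) ✓
  (4,5) → (φ(4),φ(5)) = (2,7) ∈ E(G2) ✓
  (4,6) → (φ(4),φ(6)) = (3,7) ∈ E(G2) ✓
  (5,6) → (φ(5),φ(6)) = (2,3) ∈ E(G2) ✓
All 16 edges of G1 map to edges of G2, and |E(G1)| = |E(G2)| = 16, so φ is a bijection on edges as well as vertices. Hence G1 ≅ G2.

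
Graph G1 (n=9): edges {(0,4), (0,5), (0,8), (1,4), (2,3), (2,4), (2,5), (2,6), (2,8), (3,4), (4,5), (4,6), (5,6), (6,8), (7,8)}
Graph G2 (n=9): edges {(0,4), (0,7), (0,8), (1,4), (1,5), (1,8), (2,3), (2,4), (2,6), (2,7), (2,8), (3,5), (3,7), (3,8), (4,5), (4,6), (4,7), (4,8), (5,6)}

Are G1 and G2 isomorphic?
No, not isomorphic

The graphs are NOT isomorphic.

Degrees in G1: deg(0)=3, deg(1)=1, deg(2)=5, deg(3)=2, deg(4)=6, deg(5)=4, deg(6)=4, deg(7)=1, deg(8)=4.
Sorted degree sequence of G1: [6, 5, 4, 4, 4, 3, 2, 1, 1].
Degrees in G2: deg(0)=3, deg(1)=3, deg(2)=5, deg(3)=4, deg(4)=7, deg(5)=4, deg(6)=3, deg(7)=4, deg(8)=5.
Sorted degree sequence of G2: [7, 5, 5, 4, 4, 4, 3, 3, 3].
The (sorted) degree sequence is an isomorphism invariant, so since G1 and G2 have different degree sequences they cannot be isomorphic.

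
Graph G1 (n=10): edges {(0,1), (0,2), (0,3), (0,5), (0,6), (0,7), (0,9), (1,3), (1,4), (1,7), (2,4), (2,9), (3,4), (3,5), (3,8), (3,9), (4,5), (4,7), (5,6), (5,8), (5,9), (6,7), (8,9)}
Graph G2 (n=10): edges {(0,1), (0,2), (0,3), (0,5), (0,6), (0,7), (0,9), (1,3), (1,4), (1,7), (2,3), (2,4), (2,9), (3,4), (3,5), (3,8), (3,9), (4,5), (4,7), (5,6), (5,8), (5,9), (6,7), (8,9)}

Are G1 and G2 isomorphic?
No, not isomorphic

The graphs are NOT isomorphic.

Counting edges: G1 has 23 edge(s); G2 has 24 edge(s).
Edge count is an isomorphism invariant (a bijection on vertices induces a bijection on edges), so differing edge counts rule out isomorphism.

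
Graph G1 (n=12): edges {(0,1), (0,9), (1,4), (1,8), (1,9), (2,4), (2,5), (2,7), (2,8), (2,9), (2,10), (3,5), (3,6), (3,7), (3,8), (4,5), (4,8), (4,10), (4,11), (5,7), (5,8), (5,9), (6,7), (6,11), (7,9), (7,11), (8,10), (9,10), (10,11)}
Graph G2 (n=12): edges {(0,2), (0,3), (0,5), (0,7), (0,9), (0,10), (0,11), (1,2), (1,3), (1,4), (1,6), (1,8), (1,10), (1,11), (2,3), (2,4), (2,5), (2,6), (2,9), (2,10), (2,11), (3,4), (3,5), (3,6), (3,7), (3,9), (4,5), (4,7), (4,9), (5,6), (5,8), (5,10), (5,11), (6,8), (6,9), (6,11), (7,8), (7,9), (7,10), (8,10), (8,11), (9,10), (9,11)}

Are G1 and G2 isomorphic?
No, not isomorphic

The graphs are NOT isomorphic.

Counting triangles (3-cliques): G1 has 19, G2 has 53.
Triangle count is an isomorphism invariant, so differing triangle counts rule out isomorphism.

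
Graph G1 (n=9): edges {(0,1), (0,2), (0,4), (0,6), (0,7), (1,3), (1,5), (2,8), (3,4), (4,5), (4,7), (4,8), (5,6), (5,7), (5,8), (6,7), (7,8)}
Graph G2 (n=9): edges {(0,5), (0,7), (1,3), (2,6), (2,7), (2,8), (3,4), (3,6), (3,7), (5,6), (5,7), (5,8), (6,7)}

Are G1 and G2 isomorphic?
No, not isomorphic

The graphs are NOT isomorphic.

Degrees in G1: deg(0)=5, deg(1)=3, deg(2)=2, deg(3)=2, deg(4)=5, deg(5)=5, deg(6)=3, deg(7)=5, deg(8)=4.
Sorted degree sequence of G1: [5, 5, 5, 5, 4, 3, 3, 2, 2].
Degrees in G2: deg(0)=2, deg(1)=1, deg(2)=3, deg(3)=4, deg(4)=1, deg(5)=4, deg(6)=4, deg(7)=5, deg(8)=2.
Sorted degree sequence of G2: [5, 4, 4, 4, 3, 2, 2, 1, 1].
The (sorted) degree sequence is an isomorphism invariant, so since G1 and G2 have different degree sequences they cannot be isomorphic.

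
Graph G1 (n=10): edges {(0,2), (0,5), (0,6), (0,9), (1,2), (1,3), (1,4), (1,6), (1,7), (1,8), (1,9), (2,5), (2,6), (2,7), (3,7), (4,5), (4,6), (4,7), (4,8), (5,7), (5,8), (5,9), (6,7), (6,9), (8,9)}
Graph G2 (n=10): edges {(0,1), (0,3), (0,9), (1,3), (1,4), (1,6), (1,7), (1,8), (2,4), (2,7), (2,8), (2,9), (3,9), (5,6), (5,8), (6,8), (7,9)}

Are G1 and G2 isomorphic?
No, not isomorphic

The graphs are NOT isomorphic.

Counting triangles (3-cliques): G1 has 19, G2 has 5.
Triangle count is an isomorphism invariant, so differing triangle counts rule out isomorphism.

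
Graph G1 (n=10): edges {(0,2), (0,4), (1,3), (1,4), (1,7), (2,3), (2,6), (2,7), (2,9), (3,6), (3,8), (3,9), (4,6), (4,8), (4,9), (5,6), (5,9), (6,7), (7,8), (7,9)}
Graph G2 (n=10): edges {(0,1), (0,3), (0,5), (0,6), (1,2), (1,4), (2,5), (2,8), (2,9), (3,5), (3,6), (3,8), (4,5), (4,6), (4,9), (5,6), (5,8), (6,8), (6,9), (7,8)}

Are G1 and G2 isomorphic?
No, not isomorphic

The graphs are NOT isomorphic.

Counting triangles (3-cliques): G1 has 4, G2 has 10.
Triangle count is an isomorphism invariant, so differing triangle counts rule out isomorphism.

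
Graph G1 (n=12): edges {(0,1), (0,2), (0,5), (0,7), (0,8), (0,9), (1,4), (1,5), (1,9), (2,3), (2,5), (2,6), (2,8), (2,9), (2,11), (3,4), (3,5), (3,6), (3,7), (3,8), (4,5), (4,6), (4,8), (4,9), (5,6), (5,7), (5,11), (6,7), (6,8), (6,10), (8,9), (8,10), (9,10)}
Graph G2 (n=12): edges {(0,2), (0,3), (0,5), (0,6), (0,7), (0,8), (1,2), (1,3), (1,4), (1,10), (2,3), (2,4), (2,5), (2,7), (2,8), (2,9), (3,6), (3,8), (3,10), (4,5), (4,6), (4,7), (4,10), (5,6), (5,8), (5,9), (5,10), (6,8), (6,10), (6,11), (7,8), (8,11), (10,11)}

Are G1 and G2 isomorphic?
Yes, isomorphic

The graphs are isomorphic.
One valid mapping φ: V(G1) → V(G2): 0→4, 1→1, 2→5, 3→0, 4→3, 5→2, 6→8, 7→7, 8→6, 9→10, 10→11, 11→9

Verify φ preserves adjacency — for each edge of G1, its image is an edge of G2:
  (0,1) → (φ(0),φ(1)) = (1,4) ∈ E(G2) ✓
  (0,2) → (φ(0),φ(2)) = (4,5) ∈ E(G2) ✓
  (0,5) → (φ(0),φ(5)) = (2,4) ∈ E(G2) ✓
  (0,7) → (φ(0),φ(7)) = (4,7) ∈ E(G2) ✓
  (0,8) → (φ(0),φ(8)) = (4,6) ∈ E(G2) ✓
  (0,9) → (φ(0),φ(9)) = (4,10) ∈ E(G2) ✓
  (1,4) → (φ(1),φ(4)) = (1,3) ∈ E(G2) ✓
  (1,5) → (φ(1),φ(5)) = (1,2) ∈ E(G2) ✓
  (1,9) → (φ(1),φ(9)) = (1,10) ∈ E(G2) ✓
  (2,3) → (φ(2),φ(3)) = (0,5) ∈ E(G2) ✓
  (2,5) → (φ(2),φ(5)) = (2,5) ∈ E(G2) ✓
  (2,6) → (φ(2),φ(6)) = (5,8) ∈ E(G2) ✓
  (2,8) → (φ(2),φ(8)) = (5,6) ∈ E(G2) ✓
  (2,9) → (φ(2),φ(9)) = (5,10) ∈ E(G2) ✓
  (2,11) → (φ(2),φ(11)) = (5,9) ∈ E(G2) ✓
  (3,4) → (φ(3),φ(4)) = (0,3) ∈ E(G2) ✓
  (3,5) → (φ(3),φ(5)) = (0,2) ∈ E(G2) ✓
  (3,6) → (φ(3),φ(6)) = (0,8) ∈ E(G2) ✓
  (3,7) → (φ(3),φ(7)) = (0,7) ∈ E(G2) ✓
  (3,8) → (φ(3),φ(8)) = (0,6) ∈ E(G2) ✓
  (4,5) → (φ(4),φ(5)) = (2,3) ∈ E(G2) ✓
  (4,6) → (φ(4),φ(6)) = (3,8) ∈ E(G2) ✓
  (4,8) → (φ(4),φ(8)) = (3,6) ∈ E(G2) ✓
  (4,9) → (φ(4),φ(9)) = (3,10) ∈ E(G2) ✓
  (5,6) → (φ(5),φ(6)) = (2,8) ∈ E(G2) ✓
  (5,7) → (φ(5),φ(7)) = (2,7) ∈ E(G2) ✓
  (5,11) → (φ(5),φ(11)) = (2,9) ∈ E(G2) ✓
  (6,7) → (φ(6),φ(7)) = (7,8) ∈ E(G2) ✓
  (6,8) → (φ(6),φ(8)) = (6,8) ∈ E(G2) ✓
  (6,10) → (φ(6),φ(10)) = (8,11) ∈ E(G2) ✓
  (8,9) → (φ(8),φ(9)) = (6,10) ∈ E(G2) ✓
  (8,10) → (φ(8),φ(10)) = (6,11) ∈ E(G2) ✓
  (9,10) → (φ(9),φ(10)) = (10,11) ∈ E(G2) ✓
All 33 edges of G1 map to edges of G2, and |E(G1)| = |E(G2)| = 33, so φ is a bijection on edges as well as vertices. Hence G1 ≅ G2.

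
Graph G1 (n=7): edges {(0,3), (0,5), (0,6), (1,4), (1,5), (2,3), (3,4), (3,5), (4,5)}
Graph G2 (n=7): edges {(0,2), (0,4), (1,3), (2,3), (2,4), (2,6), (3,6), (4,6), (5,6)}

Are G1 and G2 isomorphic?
Yes, isomorphic

The graphs are isomorphic.
One valid mapping φ: V(G1) → V(G2): 0→3, 1→0, 2→5, 3→6, 4→4, 5→2, 6→1

Verify φ preserves adjacency — for each edge of G1, its image is an edge of G2:
  (0,3) → (φ(0),φ(3)) = (3,6) ∈ E(G2) ✓
  (0,5) → (φ(0),φ(5)) = (2,3) ∈ E(G2) ✓
  (0,6) → (φ(0),φ(6)) = (1,3) ∈ E(G2) ✓
  (1,4) → (φ(1),φ(4)) = (0,4) ∈ E(G2) ✓
  (1,5) → (φ(1),φ(5)) = (0,2) ∈ E(G2) ✓
  (2,3) → (φ(2),φ(3)) = (5,6) ∈ E(G2) ✓
  (3,4) → (φ(3),φ(4)) = (4,6) ∈ E(G2) ✓
  (3,5) → (φ(3),φ(5)) = (2,6) ∈ E(G2) ✓
  (4,5) → (φ(4),φ(5)) = (2,4) ∈ E(G2) ✓
All 9 edges of G1 map to edges of G2, and |E(G1)| = |E(G2)| = 9, so φ is a bijection on edges as well as vertices. Hence G1 ≅ G2.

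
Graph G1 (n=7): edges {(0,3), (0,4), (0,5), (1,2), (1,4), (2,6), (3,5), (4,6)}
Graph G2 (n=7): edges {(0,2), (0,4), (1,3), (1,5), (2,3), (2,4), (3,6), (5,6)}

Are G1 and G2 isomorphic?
Yes, isomorphic

The graphs are isomorphic.
One valid mapping φ: V(G1) → V(G2): 0→2, 1→1, 2→5, 3→0, 4→3, 5→4, 6→6

Verify φ preserves adjacency — for each edge of G1, its image is an edge of G2:
  (0,3) → (φ(0),φ(3)) = (0,2) ∈ E(G2) ✓
  (0,4) → (φ(0),φ(4)) = (2,3) ∈ E(G2) ✓
  (0,5) → (φ(0),φ(5)) = (2,4) ∈ E(G2) ✓
  (1,2) → (φ(1),φ(2)) = (1,5) ∈ E(G2) ✓
  (1,4) → (φ(1),φ(4)) = (1,3) ∈ E(G2) ✓
  (2,6) → (φ(2),φ(6)) = (5,6) ∈ E(G2) ✓
  (3,5) → (φ(3),φ(5)) = (0,4) ∈ E(G2) ✓
  (4,6) → (φ(4),φ(6)) = (3,6) ∈ E(G2) ✓
All 8 edges of G1 map to edges of G2, and |E(G1)| = |E(G2)| = 8, so φ is a bijection on edges as well as vertices. Hence G1 ≅ G2.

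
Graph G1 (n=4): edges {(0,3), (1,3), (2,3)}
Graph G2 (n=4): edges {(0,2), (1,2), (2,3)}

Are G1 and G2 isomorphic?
Yes, isomorphic

The graphs are isomorphic.
One valid mapping φ: V(G1) → V(G2): 0→3, 1→0, 2→1, 3→2

Verify φ preserves adjacency — for each edge of G1, its image is an edge of G2:
  (0,3) → (φ(0),φ(3)) = (2,3) ∈ E(G2) ✓
  (1,3) → (φ(1),φ(3)) = (0,2) ∈ E(G2) ✓
  (2,3) → (φ(2),φ(3)) = (1,2) ∈ E(G2) ✓
All 3 edges of G1 map to edges of G2, and |E(G1)| = |E(G2)| = 3, so φ is a bijection on edges as well as vertices. Hence G1 ≅ G2.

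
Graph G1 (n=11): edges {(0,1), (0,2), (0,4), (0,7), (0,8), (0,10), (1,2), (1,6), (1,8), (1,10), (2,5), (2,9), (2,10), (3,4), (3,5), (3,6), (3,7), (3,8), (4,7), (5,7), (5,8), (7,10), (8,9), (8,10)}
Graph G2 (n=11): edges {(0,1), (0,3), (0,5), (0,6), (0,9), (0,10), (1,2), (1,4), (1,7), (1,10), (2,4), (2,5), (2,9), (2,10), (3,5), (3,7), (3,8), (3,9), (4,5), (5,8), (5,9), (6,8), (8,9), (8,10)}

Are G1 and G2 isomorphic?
Yes, isomorphic

The graphs are isomorphic.
One valid mapping φ: V(G1) → V(G2): 0→5, 1→3, 2→8, 3→1, 4→4, 5→10, 6→7, 7→2, 8→0, 9→6, 10→9

Verify φ preserves adjacency — for each edge of G1, its image is an edge of G2:
  (0,1) → (φ(0),φ(1)) = (3,5) ∈ E(G2) ✓
  (0,2) → (φ(0),φ(2)) = (5,8) ∈ E(G2) ✓
  (0,4) → (φ(0),φ(4)) = (4,5) ∈ E(G2) ✓
  (0,7) → (φ(0),φ(7)) = (2,5) ∈ E(G2) ✓
  (0,8) → (φ(0),φ(8)) = (0,5) ∈ E(G2) ✓
  (0,10) → (φ(0),φ(10)) = (5,9) ∈ E(G2) ✓
  (1,2) → (φ(1),φ(2)) = (3,8) ∈ E(G2) ✓
  (1,6) → (φ(1),φ(6)) = (3,7) ∈ E(G2) ✓
  (1,8) → (φ(1),φ(8)) = (0,3) ∈ E(G2) ✓
  (1,10) → (φ(1),φ(10)) = (3,9) ∈ E(G2) ✓
  (2,5) → (φ(2),φ(5)) = (8,10) ∈ E(G2) ✓
  (2,9) → (φ(2),φ(9)) = (6,8) ∈ E(G2) ✓
  (2,10) → (φ(2),φ(10)) = (8,9) ∈ E(G2) ✓
  (3,4) → (φ(3),φ(4)) = (1,4) ∈ E(G2) ✓
  (3,5) → (φ(3),φ(5)) = (1,10) ∈ E(G2) ✓
  (3,6) → (φ(3),φ(6)) = (1,7) ∈ E(G2) ✓
  (3,7) → (φ(3),φ(7)) = (1,2) ∈ E(G2) ✓
  (3,8) → (φ(3),φ(8)) = (0,1) ∈ E(G2) ✓
  (4,7) → (φ(4),φ(7)) = (2,4) ∈ E(G2) ✓
  (5,7) → (φ(5),φ(7)) = (2,10) ∈ E(G2) ✓
  (5,8) → (φ(5),φ(8)) = (0,10) ∈ E(G2) ✓
  (7,10) → (φ(7),φ(10)) = (2,9) ∈ E(G2) ✓
  (8,9) → (φ(8),φ(9)) = (0,6) ∈ E(G2) ✓
  (8,10) → (φ(8),φ(10)) = (0,9) ∈ E(G2) ✓
All 24 edges of G1 map to edges of G2, and |E(G1)| = |E(G2)| = 24, so φ is a bijection on edges as well as vertices. Hence G1 ≅ G2.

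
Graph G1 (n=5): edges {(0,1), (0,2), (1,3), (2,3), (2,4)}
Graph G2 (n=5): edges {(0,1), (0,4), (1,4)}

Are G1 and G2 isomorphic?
No, not isomorphic

The graphs are NOT isomorphic.

Counting triangles (3-cliques): G1 has 0, G2 has 1.
Triangle count is an isomorphism invariant, so differing triangle counts rule out isomorphism.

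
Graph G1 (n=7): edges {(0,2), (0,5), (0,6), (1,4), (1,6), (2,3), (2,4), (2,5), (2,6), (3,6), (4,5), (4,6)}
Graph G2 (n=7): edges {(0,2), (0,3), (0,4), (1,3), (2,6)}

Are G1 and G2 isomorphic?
No, not isomorphic

The graphs are NOT isomorphic.

Counting triangles (3-cliques): G1 has 6, G2 has 0.
Triangle count is an isomorphism invariant, so differing triangle counts rule out isomorphism.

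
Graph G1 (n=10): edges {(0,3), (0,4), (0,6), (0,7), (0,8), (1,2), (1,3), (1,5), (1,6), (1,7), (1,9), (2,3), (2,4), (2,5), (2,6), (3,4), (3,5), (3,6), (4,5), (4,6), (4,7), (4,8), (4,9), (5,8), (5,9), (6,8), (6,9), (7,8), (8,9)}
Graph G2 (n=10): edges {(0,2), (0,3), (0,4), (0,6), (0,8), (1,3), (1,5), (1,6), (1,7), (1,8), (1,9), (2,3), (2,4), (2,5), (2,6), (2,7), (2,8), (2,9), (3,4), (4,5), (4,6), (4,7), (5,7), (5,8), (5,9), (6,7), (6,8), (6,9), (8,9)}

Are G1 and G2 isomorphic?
Yes, isomorphic

The graphs are isomorphic.
One valid mapping φ: V(G1) → V(G2): 0→0, 1→1, 2→9, 3→8, 4→2, 5→5, 6→6, 7→3, 8→4, 9→7

Verify φ preserves adjacency — for each edge of G1, its image is an edge of G2:
  (0,3) → (φ(0),φ(3)) = (0,8) ∈ E(G2) ✓
  (0,4) → (φ(0),φ(4)) = (0,2) ∈ E(G2) ✓
  (0,6) → (φ(0),φ(6)) = (0,6) ∈ E(G2) ✓
  (0,7) → (φ(0),φ(7)) = (0,3) ∈ E(G2) ✓
  (0,8) → (φ(0),φ(8)) = (0,4) ∈ E(G2) ✓
  (1,2) → (φ(1),φ(2)) = (1,9) ∈ E(G2) ✓
  (1,3) → (φ(1),φ(3)) = (1,8) ∈ E(G2) ✓
  (1,5) → (φ(1),φ(5)) = (1,5) ∈ E(G2) ✓
  (1,6) → (φ(1),φ(6)) = (1,6) ∈ E(G2) ✓
  (1,7) → (φ(1),φ(7)) = (1,3) ∈ E(G2) ✓
  (1,9) → (φ(1),φ(9)) = (1,7) ∈ E(G2) ✓
  (2,3) → (φ(2),φ(3)) = (8,9) ∈ E(G2) ✓
  (2,4) → (φ(2),φ(4)) = (2,9) ∈ E(G2) ✓
  (2,5) → (φ(2),φ(5)) = (5,9) ∈ E(G2) ✓
  (2,6) → (φ(2),φ(6)) = (6,9) ∈ E(G2) ✓
  (3,4) → (φ(3),φ(4)) = (2,8) ∈ E(G2) ✓
  (3,5) → (φ(3),φ(5)) = (5,8) ∈ E(G2) ✓
  (3,6) → (φ(3),φ(6)) = (6,8) ∈ E(G2) ✓
  (4,5) → (φ(4),φ(5)) = (2,5) ∈ E(G2) ✓
  (4,6) → (φ(4),φ(6)) = (2,6) ∈ E(G2) ✓
  (4,7) → (φ(4),φ(7)) = (2,3) ∈ E(G2) ✓
  (4,8) → (φ(4),φ(8)) = (2,4) ∈ E(G2) ✓
  (4,9) → (φ(4),φ(9)) = (2,7) ∈ E(G2) ✓
  (5,8) → (φ(5),φ(8)) = (4,5) ∈ E(G2) ✓
  (5,9) → (φ(5),φ(9)) = (5,7) ∈ E(G2) ✓
  (6,8) → (φ(6),φ(8)) = (4,6) ∈ E(G2) ✓
  (6,9) → (φ(6),φ(9)) = (6,7) ∈ E(G2) ✓
  (7,8) → (φ(7),φ(8)) = (3,4) ∈ E(G2) ✓
  (8,9) → (φ(8),φ(9)) = (4,7) ∈ E(G2) ✓
All 29 edges of G1 map to edges of G2, and |E(G1)| = |E(G2)| = 29, so φ is a bijection on edges as well as vertices. Hence G1 ≅ G2.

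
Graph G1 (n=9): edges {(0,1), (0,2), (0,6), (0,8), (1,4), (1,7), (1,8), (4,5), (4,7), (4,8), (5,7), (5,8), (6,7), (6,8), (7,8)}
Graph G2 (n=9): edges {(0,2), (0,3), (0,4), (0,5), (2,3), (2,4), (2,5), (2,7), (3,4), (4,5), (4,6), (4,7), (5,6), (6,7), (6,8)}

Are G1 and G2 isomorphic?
Yes, isomorphic

The graphs are isomorphic.
One valid mapping φ: V(G1) → V(G2): 0→6, 1→5, 2→8, 3→1, 4→0, 5→3, 6→7, 7→2, 8→4

Verify φ preserves adjacency — for each edge of G1, its image is an edge of G2:
  (0,1) → (φ(0),φ(1)) = (5,6) ∈ E(G2) ✓
  (0,2) → (φ(0),φ(2)) = (6,8) ∈ E(G2) ✓
  (0,6) → (φ(0),φ(6)) = (6,7) ∈ E(G2) ✓
  (0,8) → (φ(0),φ(8)) = (4,6) ∈ E(G2) ✓
  (1,4) → (φ(1),φ(4)) = (0,5) ∈ E(G2) ✓
  (1,7) → (φ(1),φ(7)) = (2,5) ∈ E(G2) ✓
  (1,8) → (φ(1),φ(8)) = (4,5) ∈ E(G2) ✓
  (4,5) → (φ(4),φ(5)) = (0,3) ∈ E(G2) ✓
  (4,7) → (φ(4),φ(7)) = (0,2) ∈ E(G2) ✓
  (4,8) → (φ(4),φ(8)) = (0,4) ∈ E(G2) ✓
  (5,7) → (φ(5),φ(7)) = (2,3) ∈ E(G2) ✓
  (5,8) → (φ(5),φ(8)) = (3,4) ∈ E(G2) ✓
  (6,7) → (φ(6),φ(7)) = (2,7) ∈ E(G2) ✓
  (6,8) → (φ(6),φ(8)) = (4,7) ∈ E(G2) ✓
  (7,8) → (φ(7),φ(8)) = (2,4) ∈ E(G2) ✓
All 15 edges of G1 map to edges of G2, and |E(G1)| = |E(G2)| = 15, so φ is a bijection on edges as well as vertices. Hence G1 ≅ G2.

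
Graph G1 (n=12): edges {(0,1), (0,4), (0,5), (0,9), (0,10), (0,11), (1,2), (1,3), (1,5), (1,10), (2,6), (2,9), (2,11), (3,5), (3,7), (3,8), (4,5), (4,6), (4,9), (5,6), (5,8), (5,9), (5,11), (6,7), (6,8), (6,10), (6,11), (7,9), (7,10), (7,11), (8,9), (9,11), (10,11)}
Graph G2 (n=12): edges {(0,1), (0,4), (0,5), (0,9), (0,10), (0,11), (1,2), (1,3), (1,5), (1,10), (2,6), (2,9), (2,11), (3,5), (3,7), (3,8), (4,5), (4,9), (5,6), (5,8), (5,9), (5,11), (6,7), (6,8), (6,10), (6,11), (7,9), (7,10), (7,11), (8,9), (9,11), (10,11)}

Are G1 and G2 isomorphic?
No, not isomorphic

The graphs are NOT isomorphic.

Counting edges: G1 has 33 edge(s); G2 has 32 edge(s).
Edge count is an isomorphism invariant (a bijection on vertices induces a bijection on edges), so differing edge counts rule out isomorphism.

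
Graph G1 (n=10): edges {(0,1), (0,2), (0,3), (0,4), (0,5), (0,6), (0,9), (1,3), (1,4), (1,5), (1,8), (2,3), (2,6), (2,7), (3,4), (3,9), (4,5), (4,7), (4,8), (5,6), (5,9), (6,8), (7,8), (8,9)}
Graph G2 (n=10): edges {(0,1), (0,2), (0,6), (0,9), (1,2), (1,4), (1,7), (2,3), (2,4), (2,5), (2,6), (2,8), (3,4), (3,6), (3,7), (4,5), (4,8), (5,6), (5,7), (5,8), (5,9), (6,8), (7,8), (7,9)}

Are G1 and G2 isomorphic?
Yes, isomorphic

The graphs are isomorphic.
One valid mapping φ: V(G1) → V(G2): 0→2, 1→8, 2→0, 3→6, 4→5, 5→4, 6→1, 7→9, 8→7, 9→3

Verify φ preserves adjacency — for each edge of G1, its image is an edge of G2:
  (0,1) → (φ(0),φ(1)) = (2,8) ∈ E(G2) ✓
  (0,2) → (φ(0),φ(2)) = (0,2) ∈ E(G2) ✓
  (0,3) → (φ(0),φ(3)) = (2,6) ∈ E(G2) ✓
  (0,4) → (φ(0),φ(4)) = (2,5) ∈ E(G2) ✓
  (0,5) → (φ(0),φ(5)) = (2,4) ∈ E(G2) ✓
  (0,6) → (φ(0),φ(6)) = (1,2) ∈ E(G2) ✓
  (0,9) → (φ(0),φ(9)) = (2,3) ∈ E(G2) ✓
  (1,3) → (φ(1),φ(3)) = (6,8) ∈ E(G2) ✓
  (1,4) → (φ(1),φ(4)) = (5,8) ∈ E(G2) ✓
  (1,5) → (φ(1),φ(5)) = (4,8) ∈ E(G2) ✓
  (1,8) → (φ(1),φ(8)) = (7,8) ∈ E(G2) ✓
  (2,3) → (φ(2),φ(3)) = (0,6) ∈ E(G2) ✓
  (2,6) → (φ(2),φ(6)) = (0,1) ∈ E(G2) ✓
  (2,7) → (φ(2),φ(7)) = (0,9) ∈ E(G2) ✓
  (3,4) → (φ(3),φ(4)) = (5,6) ∈ E(G2) ✓
  (3,9) → (φ(3),φ(9)) = (3,6) ∈ E(G2) ✓
  (4,5) → (φ(4),φ(5)) = (4,5) ∈ E(G2) ✓
  (4,7) → (φ(4),φ(7)) = (5,9) ∈ E(G2) ✓
  (4,8) → (φ(4),φ(8)) = (5,7) ∈ E(G2) ✓
  (5,6) → (φ(5),φ(6)) = (1,4) ∈ E(G2) ✓
  (5,9) → (φ(5),φ(9)) = (3,4) ∈ E(G2) ✓
  (6,8) → (φ(6),φ(8)) = (1,7) ∈ E(G2) ✓
  (7,8) → (φ(7),φ(8)) = (7,9) ∈ E(G2) ✓
  (8,9) → (φ(8),φ(9)) = (3,7) ∈ E(G2) ✓
All 24 edges of G1 map to edges of G2, and |E(G1)| = |E(G2)| = 24, so φ is a bijection on edges as well as vertices. Hence G1 ≅ G2.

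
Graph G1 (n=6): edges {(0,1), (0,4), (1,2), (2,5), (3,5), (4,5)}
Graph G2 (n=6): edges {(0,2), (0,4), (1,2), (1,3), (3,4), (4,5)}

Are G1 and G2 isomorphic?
Yes, isomorphic

The graphs are isomorphic.
One valid mapping φ: V(G1) → V(G2): 0→1, 1→2, 2→0, 3→5, 4→3, 5→4

Verify φ preserves adjacency — for each edge of G1, its image is an edge of G2:
  (0,1) → (φ(0),φ(1)) = (1,2) ∈ E(G2) ✓
  (0,4) → (φ(0),φ(4)) = (1,3) ∈ E(G2) ✓
  (1,2) → (φ(1),φ(2)) = (0,2) ∈ E(G2) ✓
  (2,5) → (φ(2),φ(5)) = (0,4) ∈ E(G2) ✓
  (3,5) → (φ(3),φ(5)) = (4,5) ∈ E(G2) ✓
  (4,5) → (φ(4),φ(5)) = (3,4) ∈ E(G2) ✓
All 6 edges of G1 map to edges of G2, and |E(G1)| = |E(G2)| = 6, so φ is a bijection on edges as well as vertices. Hence G1 ≅ G2.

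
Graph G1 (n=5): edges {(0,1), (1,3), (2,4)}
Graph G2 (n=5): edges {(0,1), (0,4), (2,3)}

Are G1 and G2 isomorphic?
Yes, isomorphic

The graphs are isomorphic.
One valid mapping φ: V(G1) → V(G2): 0→4, 1→0, 2→2, 3→1, 4→3

Verify φ preserves adjacency — for each edge of G1, its image is an edge of G2:
  (0,1) → (φ(0),φ(1)) = (0,4) ∈ E(G2) ✓
  (1,3) → (φ(1),φ(3)) = (0,1) ∈ E(G2) ✓
  (2,4) → (φ(2),φ(4)) = (2,3) ∈ E(G2) ✓
All 3 edges of G1 map to edges of G2, and |E(G1)| = |E(G2)| = 3, so φ is a bijection on edges as well as vertices. Hence G1 ≅ G2.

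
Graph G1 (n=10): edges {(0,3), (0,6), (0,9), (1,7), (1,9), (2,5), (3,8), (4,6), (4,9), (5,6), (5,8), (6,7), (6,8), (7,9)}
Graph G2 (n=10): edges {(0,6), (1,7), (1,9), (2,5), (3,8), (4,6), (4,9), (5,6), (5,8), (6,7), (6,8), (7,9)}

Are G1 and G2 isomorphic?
No, not isomorphic

The graphs are NOT isomorphic.

Counting edges: G1 has 14 edge(s); G2 has 12 edge(s).
Edge count is an isomorphism invariant (a bijection on vertices induces a bijection on edges), so differing edge counts rule out isomorphism.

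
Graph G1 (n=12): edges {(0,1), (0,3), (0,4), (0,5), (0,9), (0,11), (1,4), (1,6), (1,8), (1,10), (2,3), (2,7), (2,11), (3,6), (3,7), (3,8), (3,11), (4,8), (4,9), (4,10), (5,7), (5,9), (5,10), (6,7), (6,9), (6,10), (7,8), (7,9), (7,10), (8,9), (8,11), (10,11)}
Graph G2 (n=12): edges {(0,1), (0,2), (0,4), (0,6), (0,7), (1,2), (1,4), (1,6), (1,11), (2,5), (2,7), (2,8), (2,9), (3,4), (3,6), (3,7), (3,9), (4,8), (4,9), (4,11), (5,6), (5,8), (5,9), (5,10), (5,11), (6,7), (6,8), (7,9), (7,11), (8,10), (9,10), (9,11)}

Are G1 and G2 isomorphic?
Yes, isomorphic

The graphs are isomorphic.
One valid mapping φ: V(G1) → V(G2): 0→6, 1→1, 2→10, 3→5, 4→0, 5→3, 6→11, 7→9, 8→2, 9→7, 10→4, 11→8

Verify φ preserves adjacency — for each edge of G1, its image is an edge of G2:
  (0,1) → (φ(0),φ(1)) = (1,6) ∈ E(G2) ✓
  (0,3) → (φ(0),φ(3)) = (5,6) ∈ E(G2) ✓
  (0,4) → (φ(0),φ(4)) = (0,6) ∈ E(G2) ✓
  (0,5) → (φ(0),φ(5)) = (3,6) ∈ E(G2) ✓
  (0,9) → (φ(0),φ(9)) = (6,7) ∈ E(G2) ✓
  (0,11) → (φ(0),φ(11)) = (6,8) ∈ E(G2) ✓
  (1,4) → (φ(1),φ(4)) = (0,1) ∈ E(G2) ✓
  (1,6) → (φ(1),φ(6)) = (1,11) ∈ E(G2) ✓
  (1,8) → (φ(1),φ(8)) = (1,2) ∈ E(G2) ✓
  (1,10) → (φ(1),φ(10)) = (1,4) ∈ E(G2) ✓
  (2,3) → (φ(2),φ(3)) = (5,10) ∈ E(G2) ✓
  (2,7) → (φ(2),φ(7)) = (9,10) ∈ E(G2) ✓
  (2,11) → (φ(2),φ(11)) = (8,10) ∈ E(G2) ✓
  (3,6) → (φ(3),φ(6)) = (5,11) ∈ E(G2) ✓
  (3,7) → (φ(3),φ(7)) = (5,9) ∈ E(G2) ✓
  (3,8) → (φ(3),φ(8)) = (2,5) ∈ E(G2) ✓
  (3,11) → (φ(3),φ(11)) = (5,8) ∈ E(G2) ✓
  (4,8) → (φ(4),φ(8)) = (0,2) ∈ E(G2) ✓
  (4,9) → (φ(4),φ(9)) = (0,7) ∈ E(G2) ✓
  (4,10) → (φ(4),φ(10)) = (0,4) ∈ E(G2) ✓
  (5,7) → (φ(5),φ(7)) = (3,9) ∈ E(G2) ✓
  (5,9) → (φ(5),φ(9)) = (3,7) ∈ E(G2) ✓
  (5,10) → (φ(5),φ(10)) = (3,4) ∈ E(G2) ✓
  (6,7) → (φ(6),φ(7)) = (9,11) ∈ E(G2) ✓
  (6,9) → (φ(6),φ(9)) = (7,11) ∈ E(G2) ✓
  (6,10) → (φ(6),φ(10)) = (4,11) ∈ E(G2) ✓
  (7,8) → (φ(7),φ(8)) = (2,9) ∈ E(G2) ✓
  (7,9) → (φ(7),φ(9)) = (7,9) ∈ E(G2) ✓
  (7,10) → (φ(7),φ(10)) = (4,9) ∈ E(G2) ✓
  (8,9) → (φ(8),φ(9)) = (2,7) ∈ E(G2) ✓
  (8,11) → (φ(8),φ(11)) = (2,8) ∈ E(G2) ✓
  (10,11) → (φ(10),φ(11)) = (4,8) ∈ E(G2) ✓
All 32 edges of G1 map to edges of G2, and |E(G1)| = |E(G2)| = 32, so φ is a bijection on edges as well as vertices. Hence G1 ≅ G2.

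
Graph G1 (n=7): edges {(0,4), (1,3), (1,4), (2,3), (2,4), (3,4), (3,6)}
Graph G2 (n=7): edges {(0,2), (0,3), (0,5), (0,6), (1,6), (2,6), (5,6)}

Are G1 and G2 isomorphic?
Yes, isomorphic

The graphs are isomorphic.
One valid mapping φ: V(G1) → V(G2): 0→1, 1→2, 2→5, 3→0, 4→6, 5→4, 6→3

Verify φ preserves adjacency — for each edge of G1, its image is an edge of G2:
  (0,4) → (φ(0),φ(4)) = (1,6) ∈ E(G2) ✓
  (1,3) → (φ(1),φ(3)) = (0,2) ∈ E(G2) ✓
  (1,4) → (φ(1),φ(4)) = (2,6) ∈ E(G2) ✓
  (2,3) → (φ(2),φ(3)) = (0,5) ∈ E(G2) ✓
  (2,4) → (φ(2),φ(4)) = (5,6) ∈ E(G2) ✓
  (3,4) → (φ(3),φ(4)) = (0,6) ∈ E(G2) ✓
  (3,6) → (φ(3),φ(6)) = (0,3) ∈ E(G2) ✓
All 7 edges of G1 map to edges of G2, and |E(G1)| = |E(G2)| = 7, so φ is a bijection on edges as well as vertices. Hence G1 ≅ G2.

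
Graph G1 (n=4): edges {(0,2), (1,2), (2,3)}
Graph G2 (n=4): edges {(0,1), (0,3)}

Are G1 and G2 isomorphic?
No, not isomorphic

The graphs are NOT isomorphic.

Degrees in G1: deg(0)=1, deg(1)=1, deg(2)=3, deg(3)=1.
Sorted degree sequence of G1: [3, 1, 1, 1].
Degrees in G2: deg(0)=2, deg(1)=1, deg(2)=0, deg(3)=1.
Sorted degree sequence of G2: [2, 1, 1, 0].
The (sorted) degree sequence is an isomorphism invariant, so since G1 and G2 have different degree sequences they cannot be isomorphic.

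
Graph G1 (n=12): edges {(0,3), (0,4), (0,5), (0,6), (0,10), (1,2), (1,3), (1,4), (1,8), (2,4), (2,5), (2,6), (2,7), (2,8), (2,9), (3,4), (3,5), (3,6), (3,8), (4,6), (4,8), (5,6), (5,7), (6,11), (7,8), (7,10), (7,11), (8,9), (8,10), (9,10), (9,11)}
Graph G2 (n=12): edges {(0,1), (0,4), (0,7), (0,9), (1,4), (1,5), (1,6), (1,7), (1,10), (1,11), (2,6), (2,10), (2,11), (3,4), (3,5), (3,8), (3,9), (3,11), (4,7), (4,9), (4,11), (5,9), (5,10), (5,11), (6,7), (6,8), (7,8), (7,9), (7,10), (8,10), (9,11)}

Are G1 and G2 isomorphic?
Yes, isomorphic

The graphs are isomorphic.
One valid mapping φ: V(G1) → V(G2): 0→3, 1→0, 2→1, 3→9, 4→4, 5→5, 6→11, 7→10, 8→7, 9→6, 10→8, 11→2

Verify φ preserves adjacency — for each edge of G1, its image is an edge of G2:
  (0,3) → (φ(0),φ(3)) = (3,9) ∈ E(G2) ✓
  (0,4) → (φ(0),φ(4)) = (3,4) ∈ E(G2) ✓
  (0,5) → (φ(0),φ(5)) = (3,5) ∈ E(G2) ✓
  (0,6) → (φ(0),φ(6)) = (3,11) ∈ E(G2) ✓
  (0,10) → (φ(0),φ(10)) = (3,8) ∈ E(G2) ✓
  (1,2) → (φ(1),φ(2)) = (0,1) ∈ E(G2) ✓
  (1,3) → (φ(1),φ(3)) = (0,9) ∈ E(G2) ✓
  (1,4) → (φ(1),φ(4)) = (0,4) ∈ E(G2) ✓
  (1,8) → (φ(1),φ(8)) = (0,7) ∈ E(G2) ✓
  (2,4) → (φ(2),φ(4)) = (1,4) ∈ E(G2) ✓
  (2,5) → (φ(2),φ(5)) = (1,5) ∈ E(G2) ✓
  (2,6) → (φ(2),φ(6)) = (1,11) ∈ E(G2) ✓
  (2,7) → (φ(2),φ(7)) = (1,10) ∈ E(G2) ✓
  (2,8) → (φ(2),φ(8)) = (1,7) ∈ E(G2) ✓
  (2,9) → (φ(2),φ(9)) = (1,6) ∈ E(G2) ✓
  (3,4) → (φ(3),φ(4)) = (4,9) ∈ E(G2) ✓
  (3,5) → (φ(3),φ(5)) = (5,9) ∈ E(G2) ✓
  (3,6) → (φ(3),φ(6)) = (9,11) ∈ E(G2) ✓
  (3,8) → (φ(3),φ(8)) = (7,9) ∈ E(G2) ✓
  (4,6) → (φ(4),φ(6)) = (4,11) ∈ E(G2) ✓
  (4,8) → (φ(4),φ(8)) = (4,7) ∈ E(G2) ✓
  (5,6) → (φ(5),φ(6)) = (5,11) ∈ E(G2) ✓
  (5,7) → (φ(5),φ(7)) = (5,10) ∈ E(G2) ✓
  (6,11) → (φ(6),φ(11)) = (2,11) ∈ E(G2) ✓
  (7,8) → (φ(7),φ(8)) = (7,10) ∈ E(G2) ✓
  (7,10) → (φ(7),φ(10)) = (8,10) ∈ E(G2) ✓
  (7,11) → (φ(7),φ(11)) = (2,10) ∈ E(G2) ✓
  (8,9) → (φ(8),φ(9)) = (6,7) ∈ E(G2) ✓
  (8,10) → (φ(8),φ(10)) = (7,8) ∈ E(G2) ✓
  (9,10) → (φ(9),φ(10)) = (6,8) ∈ E(G2) ✓
  (9,11) → (φ(9),φ(11)) = (2,6) ∈ E(G2) ✓
All 31 edges of G1 map to edges of G2, and |E(G1)| = |E(G2)| = 31, so φ is a bijection on edges as well as vertices. Hence G1 ≅ G2.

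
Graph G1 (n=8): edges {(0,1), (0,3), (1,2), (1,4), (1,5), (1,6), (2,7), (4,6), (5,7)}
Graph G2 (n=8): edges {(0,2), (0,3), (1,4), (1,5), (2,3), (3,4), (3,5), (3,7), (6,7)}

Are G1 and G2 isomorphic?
Yes, isomorphic

The graphs are isomorphic.
One valid mapping φ: V(G1) → V(G2): 0→7, 1→3, 2→5, 3→6, 4→0, 5→4, 6→2, 7→1

Verify φ preserves adjacency — for each edge of G1, its image is an edge of G2:
  (0,1) → (φ(0),φ(1)) = (3,7) ∈ E(G2) ✓
  (0,3) → (φ(0),φ(3)) = (6,7) ∈ E(G2) ✓
  (1,2) → (φ(1),φ(2)) = (3,5) ∈ E(G2) ✓
  (1,4) → (φ(1),φ(4)) = (0,3) ∈ E(G2) ✓
  (1,5) → (φ(1),φ(5)) = (3,4) ∈ E(G2) ✓
  (1,6) → (φ(1),φ(6)) = (2,3) ∈ E(G2) ✓
  (2,7) → (φ(2),φ(7)) = (1,5) ∈ E(G2) ✓
  (4,6) → (φ(4),φ(6)) = (0,2) ∈ E(G2) ✓
  (5,7) → (φ(5),φ(7)) = (1,4) ∈ E(G2) ✓
All 9 edges of G1 map to edges of G2, and |E(G1)| = |E(G2)| = 9, so φ is a bijection on edges as well as vertices. Hence G1 ≅ G2.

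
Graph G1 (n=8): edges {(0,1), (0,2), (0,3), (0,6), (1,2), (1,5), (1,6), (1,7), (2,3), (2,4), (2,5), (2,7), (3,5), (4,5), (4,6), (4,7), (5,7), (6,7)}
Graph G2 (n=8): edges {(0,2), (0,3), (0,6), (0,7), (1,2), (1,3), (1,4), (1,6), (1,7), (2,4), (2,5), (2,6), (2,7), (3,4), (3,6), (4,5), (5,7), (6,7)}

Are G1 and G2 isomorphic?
Yes, isomorphic

The graphs are isomorphic.
One valid mapping φ: V(G1) → V(G2): 0→4, 1→1, 2→2, 3→5, 4→0, 5→7, 6→3, 7→6

Verify φ preserves adjacency — for each edge of G1, its image is an edge of G2:
  (0,1) → (φ(0),φ(1)) = (1,4) ∈ E(G2) ✓
  (0,2) → (φ(0),φ(2)) = (2,4) ∈ E(G2) ✓
  (0,3) → (φ(0),φ(3)) = (4,5) ∈ E(G2) ✓
  (0,6) → (φ(0),φ(6)) = (3,4) ∈ E(G2) ✓
  (1,2) → (φ(1),φ(2)) = (1,2) ∈ E(G2) ✓
  (1,5) → (φ(1),φ(5)) = (1,7) ∈ E(G2) ✓
  (1,6) → (φ(1),φ(6)) = (1,3) ∈ E(G2) ✓
  (1,7) → (φ(1),φ(7)) = (1,6) ∈ E(G2) ✓
  (2,3) → (φ(2),φ(3)) = (2,5) ∈ E(G2) ✓
  (2,4) → (φ(2),φ(4)) = (0,2) ∈ E(G2) ✓
  (2,5) → (φ(2),φ(5)) = (2,7) ∈ E(G2) ✓
  (2,7) → (φ(2),φ(7)) = (2,6) ∈ E(G2) ✓
  (3,5) → (φ(3),φ(5)) = (5,7) ∈ E(G2) ✓
  (4,5) → (φ(4),φ(5)) = (0,7) ∈ E(G2) ✓
  (4,6) → (φ(4),φ(6)) = (0,3) ∈ E(G2) ✓
  (4,7) → (φ(4),φ(7)) = (0,6) ∈ E(G2) ✓
  (5,7) → (φ(5),φ(7)) = (6,7) ∈ E(G2) ✓
  (6,7) → (φ(6),φ(7)) = (3,6) ∈ E(G2) ✓
All 18 edges of G1 map to edges of G2, and |E(G1)| = |E(G2)| = 18, so φ is a bijection on edges as well as vertices. Hence G1 ≅ G2.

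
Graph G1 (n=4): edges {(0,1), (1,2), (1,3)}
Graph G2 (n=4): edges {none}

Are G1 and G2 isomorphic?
No, not isomorphic

The graphs are NOT isomorphic.

Connected components of G1: 1 component(s) with vertex sets [[0, 1, 2, 3]], sizes [4].
Connected components of G2: 4 component(s) with vertex sets [[0], [1], [2], [3]], sizes [1, 1, 1, 1].
The number of connected components (and the multiset of component sizes) is an isomorphism invariant — an isomorphism maps each component of G1 bijectively onto a component of G2. Since G1 has 1 component(s) and G2 has 4, they cannot be isomorphic.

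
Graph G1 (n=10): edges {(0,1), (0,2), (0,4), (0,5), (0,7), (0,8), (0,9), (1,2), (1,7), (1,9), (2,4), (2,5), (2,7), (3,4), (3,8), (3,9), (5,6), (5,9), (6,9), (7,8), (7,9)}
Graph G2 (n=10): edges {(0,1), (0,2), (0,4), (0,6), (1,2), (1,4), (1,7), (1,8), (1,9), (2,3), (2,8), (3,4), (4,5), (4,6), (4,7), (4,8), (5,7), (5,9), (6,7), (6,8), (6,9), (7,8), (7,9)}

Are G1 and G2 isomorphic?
No, not isomorphic

The graphs are NOT isomorphic.

Degrees in G1: deg(0)=7, deg(1)=4, deg(2)=5, deg(3)=3, deg(4)=3, deg(5)=4, deg(6)=2, deg(7)=5, deg(8)=3, deg(9)=6.
Sorted degree sequence of G1: [7, 6, 5, 5, 4, 4, 3, 3, 3, 2].
Degrees in G2: deg(0)=4, deg(1)=6, deg(2)=4, deg(3)=2, deg(4)=7, deg(5)=3, deg(6)=5, deg(7)=6, deg(8)=5, deg(9)=4.
Sorted degree sequence of G2: [7, 6, 6, 5, 5, 4, 4, 4, 3, 2].
The (sorted) degree sequence is an isomorphism invariant, so since G1 and G2 have different degree sequences they cannot be isomorphic.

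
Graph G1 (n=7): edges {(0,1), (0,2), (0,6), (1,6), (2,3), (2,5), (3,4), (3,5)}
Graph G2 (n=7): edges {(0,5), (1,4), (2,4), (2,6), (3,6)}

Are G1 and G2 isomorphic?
No, not isomorphic

The graphs are NOT isomorphic.

Connected components of G1: 1 component(s) with vertex sets [[0, 1, 2, 3, 4, 5, 6]], sizes [7].
Connected components of G2: 2 component(s) with vertex sets [[0, 5], [1, 2, 3, 4, 6]], sizes [2, 5].
The number of connected components (and the multiset of component sizes) is an isomorphism invariant — an isomorphism maps each component of G1 bijectively onto a component of G2. Since G1 has 1 component(s) and G2 has 2, they cannot be isomorphic.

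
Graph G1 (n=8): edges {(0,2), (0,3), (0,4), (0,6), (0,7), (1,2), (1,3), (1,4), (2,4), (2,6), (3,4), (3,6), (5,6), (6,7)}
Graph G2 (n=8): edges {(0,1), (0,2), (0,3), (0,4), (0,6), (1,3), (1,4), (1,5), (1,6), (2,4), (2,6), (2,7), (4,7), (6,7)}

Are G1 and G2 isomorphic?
Yes, isomorphic

The graphs are isomorphic.
One valid mapping φ: V(G1) → V(G2): 0→0, 1→7, 2→6, 3→4, 4→2, 5→5, 6→1, 7→3

Verify φ preserves adjacency — for each edge of G1, its image is an edge of G2:
  (0,2) → (φ(0),φ(2)) = (0,6) ∈ E(G2) ✓
  (0,3) → (φ(0),φ(3)) = (0,4) ∈ E(G2) ✓
  (0,4) → (φ(0),φ(4)) = (0,2) ∈ E(G2) ✓
  (0,6) → (φ(0),φ(6)) = (0,1) ∈ E(G2) ✓
  (0,7) → (φ(0),φ(7)) = (0,3) ∈ E(G2) ✓
  (1,2) → (φ(1),φ(2)) = (6,7) ∈ E(G2) ✓
  (1,3) → (φ(1),φ(3)) = (4,7) ∈ E(G2) ✓
  (1,4) → (φ(1),φ(4)) = (2,7) ∈ E(G2) ✓
  (2,4) → (φ(2),φ(4)) = (2,6) ∈ E(G2) ✓
  (2,6) → (φ(2),φ(6)) = (1,6) ∈ E(G2) ✓
  (3,4) → (φ(3),φ(4)) = (2,4) ∈ E(G2) ✓
  (3,6) → (φ(3),φ(6)) = (1,4) ∈ E(G2) ✓
  (5,6) → (φ(5),φ(6)) = (1,5) ∈ E(G2) ✓
  (6,7) → (φ(6),φ(7)) = (1,3) ∈ E(G2) ✓
All 14 edges of G1 map to edges of G2, and |E(G1)| = |E(G2)| = 14, so φ is a bijection on edges as well as vertices. Hence G1 ≅ G2.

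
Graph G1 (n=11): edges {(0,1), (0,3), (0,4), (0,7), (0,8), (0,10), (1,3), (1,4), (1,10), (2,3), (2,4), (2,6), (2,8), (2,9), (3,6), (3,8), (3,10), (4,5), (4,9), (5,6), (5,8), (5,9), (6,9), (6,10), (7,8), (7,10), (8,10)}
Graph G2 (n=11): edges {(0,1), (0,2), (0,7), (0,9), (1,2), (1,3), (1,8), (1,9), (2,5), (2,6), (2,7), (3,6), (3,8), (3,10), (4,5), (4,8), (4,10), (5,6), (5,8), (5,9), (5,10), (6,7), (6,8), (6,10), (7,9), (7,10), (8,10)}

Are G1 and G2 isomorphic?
Yes, isomorphic

The graphs are isomorphic.
One valid mapping φ: V(G1) → V(G2): 0→8, 1→3, 2→2, 3→6, 4→1, 5→9, 6→7, 7→4, 8→5, 9→0, 10→10

Verify φ preserves adjacency — for each edge of G1, its image is an edge of G2:
  (0,1) → (φ(0),φ(1)) = (3,8) ∈ E(G2) ✓
  (0,3) → (φ(0),φ(3)) = (6,8) ∈ E(G2) ✓
  (0,4) → (φ(0),φ(4)) = (1,8) ∈ E(G2) ✓
  (0,7) → (φ(0),φ(7)) = (4,8) ∈ E(G2) ✓
  (0,8) → (φ(0),φ(8)) = (5,8) ∈ E(G2) ✓
  (0,10) → (φ(0),φ(10)) = (8,10) ∈ E(G2) ✓
  (1,3) → (φ(1),φ(3)) = (3,6) ∈ E(G2) ✓
  (1,4) → (φ(1),φ(4)) = (1,3) ∈ E(G2) ✓
  (1,10) → (φ(1),φ(10)) = (3,10) ∈ E(G2) ✓
  (2,3) → (φ(2),φ(3)) = (2,6) ∈ E(G2) ✓
  (2,4) → (φ(2),φ(4)) = (1,2) ∈ E(G2) ✓
  (2,6) → (φ(2),φ(6)) = (2,7) ∈ E(G2) ✓
  (2,8) → (φ(2),φ(8)) = (2,5) ∈ E(G2) ✓
  (2,9) → (φ(2),φ(9)) = (0,2) ∈ E(G2) ✓
  (3,6) → (φ(3),φ(6)) = (6,7) ∈ E(G2) ✓
  (3,8) → (φ(3),φ(8)) = (5,6) ∈ E(G2) ✓
  (3,10) → (φ(3),φ(10)) = (6,10) ∈ E(G2) ✓
  (4,5) → (φ(4),φ(5)) = (1,9) ∈ E(G2) ✓
  (4,9) → (φ(4),φ(9)) = (0,1) ∈ E(G2) ✓
  (5,6) → (φ(5),φ(6)) = (7,9) ∈ E(G2) ✓
  (5,8) → (φ(5),φ(8)) = (5,9) ∈ E(G2) ✓
  (5,9) → (φ(5),φ(9)) = (0,9) ∈ E(G2) ✓
  (6,9) → (φ(6),φ(9)) = (0,7) ∈ E(G2) ✓
  (6,10) → (φ(6),φ(10)) = (7,10) ∈ E(G2) ✓
  (7,8) → (φ(7),φ(8)) = (4,5) ∈ E(G2) ✓
  (7,10) → (φ(7),φ(10)) = (4,10) ∈ E(G2) ✓
  (8,10) → (φ(8),φ(10)) = (5,10) ∈ E(G2) ✓
All 27 edges of G1 map to edges of G2, and |E(G1)| = |E(G2)| = 27, so φ is a bijection on edges as well as vertices. Hence G1 ≅ G2.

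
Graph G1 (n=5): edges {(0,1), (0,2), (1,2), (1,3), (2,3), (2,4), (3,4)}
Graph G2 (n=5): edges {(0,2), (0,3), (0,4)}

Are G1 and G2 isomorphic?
No, not isomorphic

The graphs are NOT isomorphic.

Counting triangles (3-cliques): G1 has 3, G2 has 0.
Triangle count is an isomorphism invariant, so differing triangle counts rule out isomorphism.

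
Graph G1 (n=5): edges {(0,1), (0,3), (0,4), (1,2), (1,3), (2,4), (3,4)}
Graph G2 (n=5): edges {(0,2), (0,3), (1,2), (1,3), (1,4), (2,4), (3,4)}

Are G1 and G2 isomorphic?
Yes, isomorphic

The graphs are isomorphic.
One valid mapping φ: V(G1) → V(G2): 0→1, 1→2, 2→0, 3→4, 4→3

Verify φ preserves adjacency — for each edge of G1, its image is an edge of G2:
  (0,1) → (φ(0),φ(1)) = (1,2) ∈ E(G2) ✓
  (0,3) → (φ(0),φ(3)) = (1,4) ∈ E(G2) ✓
  (0,4) → (φ(0),φ(4)) = (1,3) ∈ E(G2) ✓
  (1,2) → (φ(1),φ(2)) = (0,2) ∈ E(G2) ✓
  (1,3) → (φ(1),φ(3)) = (2,4) ∈ E(G2) ✓
  (2,4) → (φ(2),φ(4)) = (0,3) ∈ E(G2) ✓
  (3,4) → (φ(3),φ(4)) = (3,4) ∈ E(G2) ✓
All 7 edges of G1 map to edges of G2, and |E(G1)| = |E(G2)| = 7, so φ is a bijection on edges as well as vertices. Hence G1 ≅ G2.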